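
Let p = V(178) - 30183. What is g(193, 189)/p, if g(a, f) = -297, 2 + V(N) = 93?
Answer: 297/30092 ≈ 0.0098697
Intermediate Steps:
V(N) = 91 (V(N) = -2 + 93 = 91)
p = -30092 (p = 91 - 30183 = -30092)
g(193, 189)/p = -297/(-30092) = -297*(-1/30092) = 297/30092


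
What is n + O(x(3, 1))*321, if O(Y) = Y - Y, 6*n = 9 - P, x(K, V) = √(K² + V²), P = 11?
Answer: -⅓ ≈ -0.33333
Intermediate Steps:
n = -⅓ (n = (9 - 1*11)/6 = (9 - 11)/6 = (⅙)*(-2) = -⅓ ≈ -0.33333)
O(Y) = 0
n + O(x(3, 1))*321 = -⅓ + 0*321 = -⅓ + 0 = -⅓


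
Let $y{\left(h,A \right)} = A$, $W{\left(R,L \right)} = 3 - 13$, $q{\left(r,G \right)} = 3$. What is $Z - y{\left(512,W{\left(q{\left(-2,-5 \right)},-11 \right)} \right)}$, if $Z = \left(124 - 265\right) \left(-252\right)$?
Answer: $35542$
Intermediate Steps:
$W{\left(R,L \right)} = -10$ ($W{\left(R,L \right)} = 3 - 13 = -10$)
$Z = 35532$ ($Z = \left(-141\right) \left(-252\right) = 35532$)
$Z - y{\left(512,W{\left(q{\left(-2,-5 \right)},-11 \right)} \right)} = 35532 - -10 = 35532 + 10 = 35542$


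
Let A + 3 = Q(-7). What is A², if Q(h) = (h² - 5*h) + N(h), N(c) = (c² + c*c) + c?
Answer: 29584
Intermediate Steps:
N(c) = c + 2*c² (N(c) = (c² + c²) + c = 2*c² + c = c + 2*c²)
Q(h) = h² - 5*h + h*(1 + 2*h) (Q(h) = (h² - 5*h) + h*(1 + 2*h) = h² - 5*h + h*(1 + 2*h))
A = 172 (A = -3 - 7*(-4 + 3*(-7)) = -3 - 7*(-4 - 21) = -3 - 7*(-25) = -3 + 175 = 172)
A² = 172² = 29584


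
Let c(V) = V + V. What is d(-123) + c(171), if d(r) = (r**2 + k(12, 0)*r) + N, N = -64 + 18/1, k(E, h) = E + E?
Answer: 12473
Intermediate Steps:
k(E, h) = 2*E
c(V) = 2*V
N = -46 (N = -64 + 18*1 = -64 + 18 = -46)
d(r) = -46 + r**2 + 24*r (d(r) = (r**2 + (2*12)*r) - 46 = (r**2 + 24*r) - 46 = -46 + r**2 + 24*r)
d(-123) + c(171) = (-46 + (-123)**2 + 24*(-123)) + 2*171 = (-46 + 15129 - 2952) + 342 = 12131 + 342 = 12473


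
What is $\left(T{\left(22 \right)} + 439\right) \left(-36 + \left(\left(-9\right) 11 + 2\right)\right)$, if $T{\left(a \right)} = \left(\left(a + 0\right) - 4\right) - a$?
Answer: $-57855$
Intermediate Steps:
$T{\left(a \right)} = -4$ ($T{\left(a \right)} = \left(a - 4\right) - a = \left(-4 + a\right) - a = -4$)
$\left(T{\left(22 \right)} + 439\right) \left(-36 + \left(\left(-9\right) 11 + 2\right)\right) = \left(-4 + 439\right) \left(-36 + \left(\left(-9\right) 11 + 2\right)\right) = 435 \left(-36 + \left(-99 + 2\right)\right) = 435 \left(-36 - 97\right) = 435 \left(-133\right) = -57855$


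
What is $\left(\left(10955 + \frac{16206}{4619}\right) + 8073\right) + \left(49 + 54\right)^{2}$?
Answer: $\frac{136909509}{4619} \approx 29641.0$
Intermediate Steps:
$\left(\left(10955 + \frac{16206}{4619}\right) + 8073\right) + \left(49 + 54\right)^{2} = \left(\left(10955 + 16206 \cdot \frac{1}{4619}\right) + 8073\right) + 103^{2} = \left(\left(10955 + \frac{16206}{4619}\right) + 8073\right) + 10609 = \left(\frac{50617351}{4619} + 8073\right) + 10609 = \frac{87906538}{4619} + 10609 = \frac{136909509}{4619}$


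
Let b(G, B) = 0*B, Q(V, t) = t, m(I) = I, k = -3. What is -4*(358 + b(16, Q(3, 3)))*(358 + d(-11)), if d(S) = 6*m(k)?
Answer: -486880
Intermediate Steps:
b(G, B) = 0
d(S) = -18 (d(S) = 6*(-3) = -18)
-4*(358 + b(16, Q(3, 3)))*(358 + d(-11)) = -4*(358 + 0)*(358 - 18) = -1432*340 = -4*121720 = -486880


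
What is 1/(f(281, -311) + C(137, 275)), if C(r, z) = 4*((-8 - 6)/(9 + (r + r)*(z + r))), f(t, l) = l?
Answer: -112897/35111023 ≈ -0.0032154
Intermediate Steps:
C(r, z) = -56/(9 + 2*r*(r + z)) (C(r, z) = 4*(-14/(9 + (2*r)*(r + z))) = 4*(-14/(9 + 2*r*(r + z))) = -56/(9 + 2*r*(r + z)))
1/(f(281, -311) + C(137, 275)) = 1/(-311 - 56/(9 + 2*137² + 2*137*275)) = 1/(-311 - 56/(9 + 2*18769 + 75350)) = 1/(-311 - 56/(9 + 37538 + 75350)) = 1/(-311 - 56/112897) = 1/(-35111023/112897) = -112897/35111023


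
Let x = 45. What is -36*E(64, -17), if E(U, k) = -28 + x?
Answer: -612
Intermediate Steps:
E(U, k) = 17 (E(U, k) = -28 + 45 = 17)
-36*E(64, -17) = -36*17 = -612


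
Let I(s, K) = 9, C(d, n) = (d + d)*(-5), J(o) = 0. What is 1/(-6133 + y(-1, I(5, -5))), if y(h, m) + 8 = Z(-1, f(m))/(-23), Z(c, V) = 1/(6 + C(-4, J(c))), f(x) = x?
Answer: -1058/6497179 ≈ -0.00016284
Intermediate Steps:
C(d, n) = -10*d (C(d, n) = (2*d)*(-5) = -10*d)
Z(c, V) = 1/46 (Z(c, V) = 1/(6 - 10*(-4)) = 1/(6 + 40) = 1/46)
y(h, m) = -8465/1058 (y(h, m) = -8 + (1/46)/(-23) = -8 + (1/46)*(-1/23) = -8 - 1/1058 = -8465/1058)
1/(-6133 + y(-1, I(5, -5))) = 1/(-6133 - 8465/1058) = 1/(-6497179/1058) = -1058/6497179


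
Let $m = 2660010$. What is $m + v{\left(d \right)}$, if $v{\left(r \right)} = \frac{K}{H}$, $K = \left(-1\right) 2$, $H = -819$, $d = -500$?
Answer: $\frac{2178548192}{819} \approx 2.66 \cdot 10^{6}$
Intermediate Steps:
$K = -2$
$v{\left(r \right)} = \frac{2}{819}$ ($v{\left(r \right)} = - \frac{2}{-819} = \left(-2\right) \left(- \frac{1}{819}\right) = \frac{2}{819}$)
$m + v{\left(d \right)} = 2660010 + \frac{2}{819} = \frac{2178548192}{819}$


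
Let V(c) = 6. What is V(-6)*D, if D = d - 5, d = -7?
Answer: -72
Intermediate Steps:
D = -12 (D = -7 - 5 = -12)
V(-6)*D = 6*(-12) = -72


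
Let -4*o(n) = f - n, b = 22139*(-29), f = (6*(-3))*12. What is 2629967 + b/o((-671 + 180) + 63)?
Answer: 140030282/53 ≈ 2.6421e+6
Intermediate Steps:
f = -216 (f = -18*12 = -216)
b = -642031
o(n) = 54 + n/4 (o(n) = -(-216 - n)/4 = 54 + n/4)
2629967 + b/o((-671 + 180) + 63) = 2629967 - 642031/(54 + ((-671 + 180) + 63)/4) = 2629967 - 642031/(54 + (-491 + 63)/4) = 2629967 - 642031/(54 + (1/4)*(-428)) = 2629967 - 642031/(54 - 107) = 2629967 - 642031/(-53) = 2629967 - 642031*(-1/53) = 2629967 + 642031/53 = 140030282/53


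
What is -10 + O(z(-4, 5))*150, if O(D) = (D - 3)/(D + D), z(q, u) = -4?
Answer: 485/4 ≈ 121.25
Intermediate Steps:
O(D) = (-3 + D)/(2*D) (O(D) = (-3 + D)/((2*D)) = (-3 + D)*(1/(2*D)) = (-3 + D)/(2*D))
-10 + O(z(-4, 5))*150 = -10 + ((1/2)*(-3 - 4)/(-4))*150 = -10 + ((1/2)*(-1/4)*(-7))*150 = -10 + (7/8)*150 = -10 + 525/4 = 485/4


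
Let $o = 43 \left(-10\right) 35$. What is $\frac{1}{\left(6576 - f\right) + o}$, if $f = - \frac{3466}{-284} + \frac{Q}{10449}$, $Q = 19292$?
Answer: $- \frac{1483758}{12594212873} \approx -0.00011781$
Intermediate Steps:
$o = -15050$ ($o = \left(-430\right) 35 = -15050$)
$f = \frac{20847581}{1483758}$ ($f = - \frac{3466}{-284} + \frac{19292}{10449} = \left(-3466\right) \left(- \frac{1}{284}\right) + 19292 \cdot \frac{1}{10449} = \frac{1733}{142} + \frac{19292}{10449} = \frac{20847581}{1483758} \approx 14.051$)
$\frac{1}{\left(6576 - f\right) + o} = \frac{1}{\left(6576 - \frac{20847581}{1483758}\right) - 15050} = \frac{1}{\frac{9736345027}{1483758} - 15050} = \frac{1}{- \frac{12594212873}{1483758}} = - \frac{1483758}{12594212873}$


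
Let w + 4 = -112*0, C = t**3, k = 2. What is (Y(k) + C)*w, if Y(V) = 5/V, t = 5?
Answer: -510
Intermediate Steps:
C = 125 (C = 5**3 = 125)
w = -4 (w = -4 - 112*0 = -4 - 16*0 = -4 + 0 = -4)
(Y(k) + C)*w = (5/2 + 125)*(-4) = (255/2)*(-4) = -510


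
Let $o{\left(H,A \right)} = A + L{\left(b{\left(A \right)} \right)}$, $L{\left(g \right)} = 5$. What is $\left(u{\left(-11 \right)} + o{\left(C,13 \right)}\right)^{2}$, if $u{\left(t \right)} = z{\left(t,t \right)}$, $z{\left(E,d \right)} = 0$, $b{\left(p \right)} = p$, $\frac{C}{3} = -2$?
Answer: $324$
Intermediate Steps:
$C = -6$ ($C = 3 \left(-2\right) = -6$)
$o{\left(H,A \right)} = 5 + A$ ($o{\left(H,A \right)} = A + 5 = 5 + A$)
$u{\left(t \right)} = 0$
$\left(u{\left(-11 \right)} + o{\left(C,13 \right)}\right)^{2} = \left(0 + \left(5 + 13\right)\right)^{2} = \left(0 + 18\right)^{2} = 18^{2} = 324$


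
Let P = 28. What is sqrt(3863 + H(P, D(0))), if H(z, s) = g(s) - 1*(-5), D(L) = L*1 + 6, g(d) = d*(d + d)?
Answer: 2*sqrt(985) ≈ 62.769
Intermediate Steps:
g(d) = 2*d**2 (g(d) = d*(2*d) = 2*d**2)
D(L) = 6 + L (D(L) = L + 6 = 6 + L)
H(z, s) = 5 + 2*s**2 (H(z, s) = 2*s**2 - 1*(-5) = 2*s**2 + 5 = 5 + 2*s**2)
sqrt(3863 + H(P, D(0))) = sqrt(3863 + (5 + 2*(6 + 0)**2)) = sqrt(3863 + (5 + 2*6**2)) = sqrt(3863 + (5 + 2*36)) = sqrt(3863 + (5 + 72)) = sqrt(3863 + 77) = sqrt(3940) = 2*sqrt(985)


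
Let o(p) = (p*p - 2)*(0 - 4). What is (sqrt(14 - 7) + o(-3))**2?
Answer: (-28 + sqrt(7))**2 ≈ 642.84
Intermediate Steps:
o(p) = 8 - 4*p**2 (o(p) = (p**2 - 2)*(-4) = (-2 + p**2)*(-4) = 8 - 4*p**2)
(sqrt(14 - 7) + o(-3))**2 = (sqrt(14 - 7) + (8 - 4*(-3)**2))**2 = (sqrt(7) + (8 - 4*9))**2 = (sqrt(7) + (8 - 36))**2 = (sqrt(7) - 28)**2 = (-28 + sqrt(7))**2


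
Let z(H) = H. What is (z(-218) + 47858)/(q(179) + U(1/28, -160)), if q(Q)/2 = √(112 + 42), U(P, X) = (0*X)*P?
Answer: 11910*√154/77 ≈ 1919.5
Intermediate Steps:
U(P, X) = 0 (U(P, X) = 0*P = 0)
q(Q) = 2*√154 (q(Q) = 2*√(112 + 42) = 2*√154)
(z(-218) + 47858)/(q(179) + U(1/28, -160)) = (-218 + 47858)/(2*√154 + 0) = 47640/((2*√154)) = 47640*(√154/308) = 11910*√154/77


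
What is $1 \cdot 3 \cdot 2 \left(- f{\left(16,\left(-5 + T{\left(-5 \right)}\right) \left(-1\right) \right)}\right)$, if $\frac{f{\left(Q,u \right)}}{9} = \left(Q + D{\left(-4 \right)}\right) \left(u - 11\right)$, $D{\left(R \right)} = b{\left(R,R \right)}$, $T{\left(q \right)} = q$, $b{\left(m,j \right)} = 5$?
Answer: $1134$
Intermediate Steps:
$D{\left(R \right)} = 5$
$f{\left(Q,u \right)} = 9 \left(-11 + u\right) \left(5 + Q\right)$ ($f{\left(Q,u \right)} = 9 \left(Q + 5\right) \left(u - 11\right) = 9 \left(5 + Q\right) \left(-11 + u\right) = 9 \left(-11 + u\right) \left(5 + Q\right)$)
$1 \cdot 3 \cdot 2 \left(- f{\left(16,\left(-5 + T{\left(-5 \right)}\right) \left(-1\right) \right)}\right) = 1 \cdot 3 \cdot 2 \left(- (-495 - 1584 + 45 \left(-5 - 5\right) \left(-1\right) + 9 \cdot 16 \left(-5 - 5\right) \left(-1\right))\right) = 3 \cdot 2 \left(- (-495 - 1584 + 45 \left(\left(-10\right) \left(-1\right)\right) + 9 \cdot 16 \left(\left(-10\right) \left(-1\right)\right))\right) = 6 \left(- (-495 - 1584 + 45 \cdot 10 + 9 \cdot 16 \cdot 10)\right) = 6 \left(- (-495 - 1584 + 450 + 1440)\right) = 6 \left(\left(-1\right) \left(-189\right)\right) = 6 \cdot 189 = 1134$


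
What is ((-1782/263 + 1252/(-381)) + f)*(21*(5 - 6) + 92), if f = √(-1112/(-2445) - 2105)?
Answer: -71583478/100203 + 71*I*√12581023785/2445 ≈ -714.38 + 3257.1*I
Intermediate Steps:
f = I*√12581023785/2445 (f = √(-1112*(-1/2445) - 2105) = √(1112/2445 - 2105) = √(-5145613/2445) = I*√12581023785/2445 ≈ 45.875*I)
((-1782/263 + 1252/(-381)) + f)*(21*(5 - 6) + 92) = ((-1782/263 + 1252/(-381)) + I*√12581023785/2445)*(21*(5 - 6) + 92) = ((-1782*1/263 + 1252*(-1/381)) + I*√12581023785/2445)*(21*(-1) + 92) = ((-1782/263 - 1252/381) + I*√12581023785/2445)*(-21 + 92) = (-1008218/100203 + I*√12581023785/2445)*71 = -71583478/100203 + 71*I*√12581023785/2445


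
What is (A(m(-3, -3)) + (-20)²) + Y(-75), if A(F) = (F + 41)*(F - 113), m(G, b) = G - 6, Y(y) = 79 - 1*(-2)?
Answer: -3423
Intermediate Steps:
Y(y) = 81 (Y(y) = 79 + 2 = 81)
m(G, b) = -6 + G
A(F) = (-113 + F)*(41 + F) (A(F) = (41 + F)*(-113 + F) = (-113 + F)*(41 + F))
(A(m(-3, -3)) + (-20)²) + Y(-75) = ((-4633 + (-6 - 3)² - 72*(-6 - 3)) + (-20)²) + 81 = ((-4633 + (-9)² - 72*(-9)) + 400) + 81 = ((-4633 + 81 + 648) + 400) + 81 = (-3904 + 400) + 81 = -3504 + 81 = -3423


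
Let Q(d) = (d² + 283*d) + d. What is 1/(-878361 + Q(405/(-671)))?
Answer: -450241/395551149396 ≈ -1.1383e-6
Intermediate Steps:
Q(d) = d² + 284*d
1/(-878361 + Q(405/(-671))) = 1/(-878361 + (405/(-671))*(284 + 405/(-671))) = 1/(-878361 + (405*(-1/671))*(284 + 405*(-1/671))) = 1/(-878361 - 405*(284 - 405/671)/671) = 1/(-878361 - 405/671*190159/671) = 1/(-878361 - 77014395/450241) = 1/(-395551149396/450241) = -450241/395551149396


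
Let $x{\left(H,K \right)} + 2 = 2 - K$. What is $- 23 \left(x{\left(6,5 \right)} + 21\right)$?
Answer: $-368$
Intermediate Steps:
$x{\left(H,K \right)} = - K$ ($x{\left(H,K \right)} = -2 - \left(-2 + K\right) = - K$)
$- 23 \left(x{\left(6,5 \right)} + 21\right) = - 23 \left(\left(-1\right) 5 + 21\right) = - 23 \left(-5 + 21\right) = \left(-23\right) 16 = -368$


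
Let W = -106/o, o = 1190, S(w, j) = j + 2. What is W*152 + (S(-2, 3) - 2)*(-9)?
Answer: -24121/595 ≈ -40.539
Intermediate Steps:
S(w, j) = 2 + j
W = -53/595 (W = -106/1190 = -106*1/1190 = -53/595 ≈ -0.089076)
W*152 + (S(-2, 3) - 2)*(-9) = -53/595*152 + ((2 + 3) - 2)*(-9) = -8056/595 + (5 - 2)*(-9) = -8056/595 + 3*(-9) = -8056/595 - 27 = -24121/595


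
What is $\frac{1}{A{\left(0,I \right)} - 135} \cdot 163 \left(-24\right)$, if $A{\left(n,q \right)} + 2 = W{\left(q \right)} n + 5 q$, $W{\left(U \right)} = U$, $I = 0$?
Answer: $\frac{3912}{137} \approx 28.555$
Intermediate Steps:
$A{\left(n,q \right)} = -2 + 5 q + n q$ ($A{\left(n,q \right)} = -2 + \left(q n + 5 q\right) = -2 + \left(n q + 5 q\right) = -2 + \left(5 q + n q\right) = -2 + 5 q + n q$)
$\frac{1}{A{\left(0,I \right)} - 135} \cdot 163 \left(-24\right) = \frac{1}{\left(-2 + 5 \cdot 0 + 0 \cdot 0\right) - 135} \cdot 163 \left(-24\right) = \frac{1}{\left(-2 + 0 + 0\right) - 135} \cdot 163 \left(-24\right) = \frac{1}{-2 - 135} \cdot 163 \left(-24\right) = \frac{1}{-137} \cdot 163 \left(-24\right) = \left(- \frac{1}{137}\right) 163 \left(-24\right) = \left(- \frac{163}{137}\right) \left(-24\right) = \frac{3912}{137}$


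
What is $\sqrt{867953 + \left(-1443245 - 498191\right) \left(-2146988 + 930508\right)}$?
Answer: $\sqrt{2361718933233} \approx 1.5368 \cdot 10^{6}$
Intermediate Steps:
$\sqrt{867953 + \left(-1443245 - 498191\right) \left(-2146988 + 930508\right)} = \sqrt{867953 - -2361718065280} = \sqrt{867953 + 2361718065280} = \sqrt{2361718933233}$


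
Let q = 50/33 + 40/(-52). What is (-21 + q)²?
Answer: 75498721/184041 ≈ 410.23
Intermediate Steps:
q = 320/429 (q = 50*(1/33) + 40*(-1/52) = 50/33 - 10/13 = 320/429 ≈ 0.74592)
(-21 + q)² = (-21 + 320/429)² = (-8689/429)² = 75498721/184041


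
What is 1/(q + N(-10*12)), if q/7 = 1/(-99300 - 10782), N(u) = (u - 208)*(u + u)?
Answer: 15726/1237950719 ≈ 1.2703e-5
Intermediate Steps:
N(u) = 2*u*(-208 + u) (N(u) = (-208 + u)*(2*u) = 2*u*(-208 + u))
q = -1/15726 (q = 7/(-99300 - 10782) = 7/(-110082) = 7*(-1/110082) = -1/15726 ≈ -6.3589e-5)
1/(q + N(-10*12)) = 1/(-1/15726 + 2*(-10*12)*(-208 - 10*12)) = 1/(-1/15726 + 2*(-120)*(-208 - 120)) = 1/(-1/15726 + 2*(-120)*(-328)) = 1/(-1/15726 + 78720) = 1/(1237950719/15726) = 15726/1237950719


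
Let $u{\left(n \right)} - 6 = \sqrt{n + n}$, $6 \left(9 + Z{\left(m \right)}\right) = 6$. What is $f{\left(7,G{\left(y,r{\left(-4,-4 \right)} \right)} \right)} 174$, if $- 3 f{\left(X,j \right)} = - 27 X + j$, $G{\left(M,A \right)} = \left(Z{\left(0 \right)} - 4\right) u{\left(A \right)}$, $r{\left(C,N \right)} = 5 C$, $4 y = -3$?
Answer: $15138 + 1392 i \sqrt{10} \approx 15138.0 + 4401.9 i$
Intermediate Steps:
$y = - \frac{3}{4}$ ($y = \frac{1}{4} \left(-3\right) = - \frac{3}{4} \approx -0.75$)
$Z{\left(m \right)} = -8$ ($Z{\left(m \right)} = -9 + \frac{1}{6} \cdot 6 = -9 + 1 = -8$)
$u{\left(n \right)} = 6 + \sqrt{2} \sqrt{n}$ ($u{\left(n \right)} = 6 + \sqrt{n + n} = 6 + \sqrt{2 n} = 6 + \sqrt{2} \sqrt{n}$)
$G{\left(M,A \right)} = -72 - 12 \sqrt{2} \sqrt{A}$ ($G{\left(M,A \right)} = \left(-8 - 4\right) \left(6 + \sqrt{2} \sqrt{A}\right) = - 12 \left(6 + \sqrt{2} \sqrt{A}\right) = -72 - 12 \sqrt{2} \sqrt{A}$)
$f{\left(X,j \right)} = 9 X - \frac{j}{3}$ ($f{\left(X,j \right)} = - \frac{- 27 X + j}{3} = - \frac{j - 27 X}{3} = 9 X - \frac{j}{3}$)
$f{\left(7,G{\left(y,r{\left(-4,-4 \right)} \right)} \right)} 174 = \left(9 \cdot 7 - \frac{-72 - 12 \sqrt{2} \sqrt{5 \left(-4\right)}}{3}\right) 174 = \left(63 - \frac{-72 - 12 \sqrt{2} \sqrt{-20}}{3}\right) 174 = \left(63 - \frac{-72 - 12 \sqrt{2} \cdot 2 i \sqrt{5}}{3}\right) 174 = \left(63 - \frac{-72 - 24 i \sqrt{10}}{3}\right) 174 = \left(63 + \left(24 + 8 i \sqrt{10}\right)\right) 174 = \left(87 + 8 i \sqrt{10}\right) 174 = 15138 + 1392 i \sqrt{10}$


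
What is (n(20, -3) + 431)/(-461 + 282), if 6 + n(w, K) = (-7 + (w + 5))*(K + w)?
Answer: -731/179 ≈ -4.0838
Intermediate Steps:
n(w, K) = -6 + (-2 + w)*(K + w) (n(w, K) = -6 + (-7 + (w + 5))*(K + w) = -6 + (-7 + (5 + w))*(K + w) = -6 + (-2 + w)*(K + w))
(n(20, -3) + 431)/(-461 + 282) = ((-6 + 20² - 2*(-3) - 2*20 - 3*20) + 431)/(-461 + 282) = ((-6 + 400 + 6 - 40 - 60) + 431)/(-179) = (300 + 431)*(-1/179) = 731*(-1/179) = -731/179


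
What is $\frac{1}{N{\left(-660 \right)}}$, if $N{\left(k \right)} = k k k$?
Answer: $- \frac{1}{287496000} \approx -3.4783 \cdot 10^{-9}$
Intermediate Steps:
$N{\left(k \right)} = k^{3}$ ($N{\left(k \right)} = k^{2} k = k^{3}$)
$\frac{1}{N{\left(-660 \right)}} = \frac{1}{\left(-660\right)^{3}} = \frac{1}{-287496000} = - \frac{1}{287496000}$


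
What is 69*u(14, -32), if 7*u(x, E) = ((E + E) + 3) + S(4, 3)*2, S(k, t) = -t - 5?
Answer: -759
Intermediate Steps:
S(k, t) = -5 - t
u(x, E) = -13/7 + 2*E/7 (u(x, E) = (((E + E) + 3) + (-5 - 1*3)*2)/7 = ((2*E + 3) + (-5 - 3)*2)/7 = ((3 + 2*E) - 8*2)/7 = ((3 + 2*E) - 16)/7 = (-13 + 2*E)/7 = -13/7 + 2*E/7)
69*u(14, -32) = 69*(-13/7 + (2/7)*(-32)) = 69*(-13/7 - 64/7) = 69*(-11) = -759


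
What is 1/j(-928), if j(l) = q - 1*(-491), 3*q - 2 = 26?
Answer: 3/1501 ≈ 0.0019987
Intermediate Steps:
q = 28/3 (q = ⅔ + (⅓)*26 = ⅔ + 26/3 = 28/3 ≈ 9.3333)
j(l) = 1501/3 (j(l) = 28/3 - 1*(-491) = 28/3 + 491 = 1501/3)
1/j(-928) = 1/(1501/3) = 3/1501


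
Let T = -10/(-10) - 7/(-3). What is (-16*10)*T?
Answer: -1600/3 ≈ -533.33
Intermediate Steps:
T = 10/3 (T = -10*(-1/10) - 7*(-1/3) = 1 + 7/3 = 10/3 ≈ 3.3333)
(-16*10)*T = -16*10*(10/3) = -160*10/3 = -1600/3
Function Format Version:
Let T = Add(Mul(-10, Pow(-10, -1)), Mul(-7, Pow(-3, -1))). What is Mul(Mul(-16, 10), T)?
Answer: Rational(-1600, 3) ≈ -533.33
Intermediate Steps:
T = Rational(10, 3) (T = Add(Mul(-10, Rational(-1, 10)), Mul(-7, Rational(-1, 3))) = Add(1, Rational(7, 3)) = Rational(10, 3) ≈ 3.3333)
Mul(Mul(-16, 10), T) = Mul(Mul(-16, 10), Rational(10, 3)) = Mul(-160, Rational(10, 3)) = Rational(-1600, 3)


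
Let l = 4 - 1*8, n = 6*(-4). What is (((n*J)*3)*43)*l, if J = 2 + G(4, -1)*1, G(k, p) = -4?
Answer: -24768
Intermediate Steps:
n = -24
J = -2 (J = 2 - 4*1 = 2 - 4 = -2)
l = -4 (l = 4 - 8 = -4)
(((n*J)*3)*43)*l = ((-24*(-2)*3)*43)*(-4) = ((48*3)*43)*(-4) = (144*43)*(-4) = 6192*(-4) = -24768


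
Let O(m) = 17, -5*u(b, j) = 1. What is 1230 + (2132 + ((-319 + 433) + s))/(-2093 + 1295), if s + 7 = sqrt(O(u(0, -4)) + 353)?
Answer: 979301/798 - sqrt(370)/798 ≈ 1227.2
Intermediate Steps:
u(b, j) = -1/5 (u(b, j) = -1/5*1 = -1/5)
s = -7 + sqrt(370) (s = -7 + sqrt(17 + 353) = -7 + sqrt(370) ≈ 12.235)
1230 + (2132 + ((-319 + 433) + s))/(-2093 + 1295) = 1230 + (2132 + ((-319 + 433) + (-7 + sqrt(370))))/(-2093 + 1295) = 1230 + (2132 + (114 + (-7 + sqrt(370))))/(-798) = 1230 + (2132 + (107 + sqrt(370)))*(-1/798) = 1230 + (2239 + sqrt(370))*(-1/798) = 1230 + (-2239/798 - sqrt(370)/798) = 979301/798 - sqrt(370)/798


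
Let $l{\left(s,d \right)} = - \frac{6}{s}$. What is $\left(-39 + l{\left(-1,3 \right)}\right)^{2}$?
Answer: $1089$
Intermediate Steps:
$\left(-39 + l{\left(-1,3 \right)}\right)^{2} = \left(-39 - \frac{6}{-1}\right)^{2} = \left(-39 - -6\right)^{2} = \left(-39 + 6\right)^{2} = \left(-33\right)^{2} = 1089$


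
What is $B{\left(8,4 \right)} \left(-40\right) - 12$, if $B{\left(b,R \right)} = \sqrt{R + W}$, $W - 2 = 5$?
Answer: $-12 - 40 \sqrt{11} \approx -144.67$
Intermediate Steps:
$W = 7$ ($W = 2 + 5 = 7$)
$B{\left(b,R \right)} = \sqrt{7 + R}$ ($B{\left(b,R \right)} = \sqrt{R + 7} = \sqrt{7 + R}$)
$B{\left(8,4 \right)} \left(-40\right) - 12 = \sqrt{7 + 4} \left(-40\right) - 12 = \sqrt{11} \left(-40\right) - 12 = - 40 \sqrt{11} - 12 = -12 - 40 \sqrt{11}$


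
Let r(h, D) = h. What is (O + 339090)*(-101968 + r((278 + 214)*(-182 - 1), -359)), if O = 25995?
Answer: -70097780340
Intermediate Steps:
(O + 339090)*(-101968 + r((278 + 214)*(-182 - 1), -359)) = (25995 + 339090)*(-101968 + (278 + 214)*(-182 - 1)) = 365085*(-101968 + 492*(-183)) = 365085*(-101968 - 90036) = 365085*(-192004) = -70097780340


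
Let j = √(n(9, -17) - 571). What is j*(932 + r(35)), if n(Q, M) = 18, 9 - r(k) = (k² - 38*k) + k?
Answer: 1011*I*√553 ≈ 23775.0*I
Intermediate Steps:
r(k) = 9 - k² + 37*k (r(k) = 9 - ((k² - 38*k) + k) = 9 - (k² - 37*k) = 9 + (-k² + 37*k) = 9 - k² + 37*k)
j = I*√553 (j = √(18 - 571) = √(-553) = I*√553 ≈ 23.516*I)
j*(932 + r(35)) = (I*√553)*(932 + (9 - 1*35² + 37*35)) = (I*√553)*(932 + (9 - 1*1225 + 1295)) = (I*√553)*(932 + (9 - 1225 + 1295)) = (I*√553)*(932 + 79) = (I*√553)*1011 = 1011*I*√553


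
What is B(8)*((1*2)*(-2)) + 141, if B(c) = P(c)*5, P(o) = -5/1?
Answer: 241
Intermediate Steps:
P(o) = -5 (P(o) = -5*1 = -5)
B(c) = -25 (B(c) = -5*5 = -25)
B(8)*((1*2)*(-2)) + 141 = -25*1*2*(-2) + 141 = -50*(-2) + 141 = -25*(-4) + 141 = 100 + 141 = 241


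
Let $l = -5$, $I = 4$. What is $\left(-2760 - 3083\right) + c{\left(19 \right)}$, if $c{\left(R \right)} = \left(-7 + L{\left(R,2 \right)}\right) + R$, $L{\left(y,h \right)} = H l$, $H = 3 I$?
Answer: $-5891$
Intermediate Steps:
$H = 12$ ($H = 3 \cdot 4 = 12$)
$L{\left(y,h \right)} = -60$ ($L{\left(y,h \right)} = 12 \left(-5\right) = -60$)
$c{\left(R \right)} = -67 + R$ ($c{\left(R \right)} = \left(-7 - 60\right) + R = -67 + R$)
$\left(-2760 - 3083\right) + c{\left(19 \right)} = \left(-2760 - 3083\right) + \left(-67 + 19\right) = -5843 - 48 = -5891$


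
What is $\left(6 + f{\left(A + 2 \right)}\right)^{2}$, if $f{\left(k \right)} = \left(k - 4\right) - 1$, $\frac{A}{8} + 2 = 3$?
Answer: $121$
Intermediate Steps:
$A = 8$ ($A = -16 + 8 \cdot 3 = -16 + 24 = 8$)
$f{\left(k \right)} = -5 + k$ ($f{\left(k \right)} = \left(-4 + k\right) - 1 = -5 + k$)
$\left(6 + f{\left(A + 2 \right)}\right)^{2} = \left(6 + \left(-5 + \left(8 + 2\right)\right)\right)^{2} = \left(6 + \left(-5 + 10\right)\right)^{2} = \left(6 + 5\right)^{2} = 11^{2} = 121$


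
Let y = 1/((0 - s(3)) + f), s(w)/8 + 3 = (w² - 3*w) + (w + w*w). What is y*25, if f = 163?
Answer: 25/91 ≈ 0.27473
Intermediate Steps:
s(w) = -24 - 16*w + 16*w² (s(w) = -24 + 8*((w² - 3*w) + (w + w*w)) = -24 + 8*((w² - 3*w) + (w + w²)) = -24 + 8*(-2*w + 2*w²) = -24 + (-16*w + 16*w²) = -24 - 16*w + 16*w²)
y = 1/91 (y = 1/((0 - (-24 - 16*3 + 16*3²)) + 163) = 1/((0 - (-24 - 48 + 16*9)) + 163) = 1/((0 - (-24 - 48 + 144)) + 163) = 1/((0 - 1*72) + 163) = 1/((0 - 72) + 163) = 1/(-72 + 163) = 1/91 ≈ 0.010989)
y*25 = (1/91)*25 = 25/91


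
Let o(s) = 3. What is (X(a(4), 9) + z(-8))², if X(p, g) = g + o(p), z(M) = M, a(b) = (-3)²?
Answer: 16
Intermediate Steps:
a(b) = 9
X(p, g) = 3 + g (X(p, g) = g + 3 = 3 + g)
(X(a(4), 9) + z(-8))² = ((3 + 9) - 8)² = (12 - 8)² = 4² = 16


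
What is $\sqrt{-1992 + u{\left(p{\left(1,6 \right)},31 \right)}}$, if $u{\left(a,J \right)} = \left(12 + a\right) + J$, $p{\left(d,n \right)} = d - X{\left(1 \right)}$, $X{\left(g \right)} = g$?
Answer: $i \sqrt{1949} \approx 44.147 i$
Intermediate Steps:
$p{\left(d,n \right)} = -1 + d$ ($p{\left(d,n \right)} = d - 1 = -1 + d$)
$u{\left(a,J \right)} = 12 + J + a$
$\sqrt{-1992 + u{\left(p{\left(1,6 \right)},31 \right)}} = \sqrt{-1992 + \left(12 + 31 + \left(-1 + 1\right)\right)} = \sqrt{-1992 + \left(12 + 31 + 0\right)} = \sqrt{-1992 + 43} = \sqrt{-1949} = i \sqrt{1949}$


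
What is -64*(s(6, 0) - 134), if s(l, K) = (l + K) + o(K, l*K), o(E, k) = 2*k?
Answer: 8192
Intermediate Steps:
s(l, K) = K + l + 2*K*l (s(l, K) = (l + K) + 2*(l*K) = (K + l) + 2*(K*l) = (K + l) + 2*K*l = K + l + 2*K*l)
-64*(s(6, 0) - 134) = -64*((0 + 6 + 2*0*6) - 134) = -64*((0 + 6 + 0) - 134) = -64*(6 - 134) = -64*(-128) = 8192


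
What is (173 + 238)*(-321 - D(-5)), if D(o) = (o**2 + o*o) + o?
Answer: -150426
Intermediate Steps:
D(o) = o + 2*o**2 (D(o) = (o**2 + o**2) + o = 2*o**2 + o = o + 2*o**2)
(173 + 238)*(-321 - D(-5)) = (173 + 238)*(-321 - (-5)*(1 + 2*(-5))) = 411*(-321 - (-5)*(1 - 10)) = 411*(-321 - (-5)*(-9)) = 411*(-321 - 1*45) = 411*(-321 - 45) = 411*(-366) = -150426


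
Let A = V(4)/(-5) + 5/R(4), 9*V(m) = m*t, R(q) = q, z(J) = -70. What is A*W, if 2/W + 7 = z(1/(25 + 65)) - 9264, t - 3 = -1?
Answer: -193/840690 ≈ -0.00022957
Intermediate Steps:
t = 2 (t = 3 - 1 = 2)
V(m) = 2*m/9 (V(m) = (m*2)/9 = (2*m)/9 = 2*m/9)
W = -2/9341 (W = 2/(-7 + (-70 - 9264)) = 2/(-7 - 9334) = 2/(-9341) = 2*(-1/9341) = -2/9341 ≈ -0.00021411)
A = 193/180 (A = ((2/9)*4)/(-5) + 5/4 = (8/9)*(-⅕) + 5*(¼) = -8/45 + 5/4 = 193/180 ≈ 1.0722)
A*W = (193/180)*(-2/9341) = -193/840690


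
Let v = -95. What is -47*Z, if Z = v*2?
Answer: 8930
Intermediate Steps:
Z = -190 (Z = -95*2 = -190)
-47*Z = -47*(-190) = 8930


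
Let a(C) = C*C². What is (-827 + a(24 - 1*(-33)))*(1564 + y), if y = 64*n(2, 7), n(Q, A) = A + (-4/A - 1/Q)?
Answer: 358302152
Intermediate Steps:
n(Q, A) = A - 1/Q - 4/A (n(Q, A) = A + (-1/Q - 4/A) = A - 1/Q - 4/A)
y = 2656/7 (y = 64*(7 - 1/2 - 4/7) = 64*(7 - 1*½ - 4*⅐) = 64*(7 - ½ - 4/7) = 64*(83/14) = 2656/7 ≈ 379.43)
a(C) = C³
(-827 + a(24 - 1*(-33)))*(1564 + y) = (-827 + (24 - 1*(-33))³)*(1564 + 2656/7) = (-827 + (24 + 33)³)*(13604/7) = (-827 + 57³)*(13604/7) = (-827 + 185193)*(13604/7) = 184366*(13604/7) = 358302152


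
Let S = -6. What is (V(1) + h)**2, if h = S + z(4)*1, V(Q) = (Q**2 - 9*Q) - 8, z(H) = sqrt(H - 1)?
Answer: (22 - sqrt(3))**2 ≈ 410.79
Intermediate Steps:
z(H) = sqrt(-1 + H)
V(Q) = -8 + Q**2 - 9*Q
h = -6 + sqrt(3) (h = -6 + sqrt(-1 + 4)*1 = -6 + sqrt(3)*1 = -6 + sqrt(3) ≈ -4.2680)
(V(1) + h)**2 = ((-8 + 1**2 - 9*1) + (-6 + sqrt(3)))**2 = ((-8 + 1 - 9) + (-6 + sqrt(3)))**2 = (-16 + (-6 + sqrt(3)))**2 = (-22 + sqrt(3))**2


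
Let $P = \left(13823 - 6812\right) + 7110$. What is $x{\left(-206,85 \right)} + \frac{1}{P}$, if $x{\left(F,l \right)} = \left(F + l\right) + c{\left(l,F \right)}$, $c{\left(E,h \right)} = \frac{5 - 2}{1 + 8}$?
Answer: $- \frac{1703933}{14121} \approx -120.67$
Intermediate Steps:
$c{\left(E,h \right)} = \frac{1}{3}$ ($c{\left(E,h \right)} = \frac{3}{9} = 3 \cdot \frac{1}{9} = \frac{1}{3}$)
$x{\left(F,l \right)} = \frac{1}{3} + F + l$ ($x{\left(F,l \right)} = \left(F + l\right) + \frac{1}{3} = \frac{1}{3} + F + l$)
$P = 14121$ ($P = 7011 + 7110 = 14121$)
$x{\left(-206,85 \right)} + \frac{1}{P} = \left(\frac{1}{3} - 206 + 85\right) + \frac{1}{14121} = - \frac{362}{3} + \frac{1}{14121} = - \frac{1703933}{14121}$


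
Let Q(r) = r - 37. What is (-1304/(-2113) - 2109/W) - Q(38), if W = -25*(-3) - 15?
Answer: -1501619/42260 ≈ -35.533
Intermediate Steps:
W = 60 (W = 75 - 15 = 60)
Q(r) = -37 + r
(-1304/(-2113) - 2109/W) - Q(38) = (-1304/(-2113) - 2109/60) - (-37 + 38) = (-1304*(-1/2113) - 2109*1/60) - 1*1 = (1304/2113 - 703/20) - 1 = -1459359/42260 - 1 = -1501619/42260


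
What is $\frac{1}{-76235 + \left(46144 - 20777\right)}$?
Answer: $- \frac{1}{50868} \approx -1.9659 \cdot 10^{-5}$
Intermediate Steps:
$\frac{1}{-76235 + \left(46144 - 20777\right)} = \frac{1}{-76235 + 25367} = \frac{1}{-50868} = - \frac{1}{50868}$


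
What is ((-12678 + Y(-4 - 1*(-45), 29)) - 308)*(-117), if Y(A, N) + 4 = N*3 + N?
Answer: 1506258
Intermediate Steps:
Y(A, N) = -4 + 4*N (Y(A, N) = -4 + (N*3 + N) = -4 + (3*N + N) = -4 + 4*N)
((-12678 + Y(-4 - 1*(-45), 29)) - 308)*(-117) = ((-12678 + (-4 + 4*29)) - 308)*(-117) = ((-12678 + (-4 + 116)) - 308)*(-117) = ((-12678 + 112) - 308)*(-117) = (-12566 - 308)*(-117) = -12874*(-117) = 1506258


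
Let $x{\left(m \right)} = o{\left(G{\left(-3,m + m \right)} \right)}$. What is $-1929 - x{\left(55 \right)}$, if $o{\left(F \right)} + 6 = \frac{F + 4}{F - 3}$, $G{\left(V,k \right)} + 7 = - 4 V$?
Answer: $- \frac{3855}{2} \approx -1927.5$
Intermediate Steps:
$G{\left(V,k \right)} = -7 - 4 V$
$o{\left(F \right)} = -6 + \frac{4 + F}{-3 + F}$ ($o{\left(F \right)} = -6 + \frac{F + 4}{F - 3} = -6 + \frac{4 + F}{-3 + F}$)
$x{\left(m \right)} = - \frac{3}{2}$ ($x{\left(m \right)} = \frac{22 - 5 \left(-7 - -12\right)}{-3 - -5} = \frac{22 - 5 \left(-7 + 12\right)}{-3 + \left(-7 + 12\right)} = \frac{22 - 25}{-3 + 5} = \frac{22 - 25}{2} = \frac{1}{2} \left(-3\right) = - \frac{3}{2}$)
$-1929 - x{\left(55 \right)} = -1929 - - \frac{3}{2} = -1929 + \frac{3}{2} = - \frac{3855}{2}$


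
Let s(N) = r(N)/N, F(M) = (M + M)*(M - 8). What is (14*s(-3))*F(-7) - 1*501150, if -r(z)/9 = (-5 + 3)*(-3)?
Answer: -448230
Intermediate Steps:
r(z) = -54 (r(z) = -9*(-5 + 3)*(-3) = -(-18)*(-3) = -9*6 = -54)
F(M) = 2*M*(-8 + M) (F(M) = (2*M)*(-8 + M) = 2*M*(-8 + M))
s(N) = -54/N
(14*s(-3))*F(-7) - 1*501150 = (14*(-54/(-3)))*(2*(-7)*(-8 - 7)) - 1*501150 = (14*(-54*(-⅓)))*(2*(-7)*(-15)) - 501150 = (14*18)*210 - 501150 = 252*210 - 501150 = 52920 - 501150 = -448230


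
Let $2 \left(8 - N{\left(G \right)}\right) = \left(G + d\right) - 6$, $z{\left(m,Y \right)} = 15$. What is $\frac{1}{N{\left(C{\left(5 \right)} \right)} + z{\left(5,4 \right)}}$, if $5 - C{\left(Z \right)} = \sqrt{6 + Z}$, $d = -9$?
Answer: $\frac{112}{3125} - \frac{2 \sqrt{11}}{3125} \approx 0.033717$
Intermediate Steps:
$C{\left(Z \right)} = 5 - \sqrt{6 + Z}$
$N{\left(G \right)} = \frac{31}{2} - \frac{G}{2}$ ($N{\left(G \right)} = 8 - \frac{\left(G - 9\right) - 6}{2} = 8 - \frac{\left(-9 + G\right) - 6}{2} = 8 - \frac{-15 + G}{2} = 8 - \left(- \frac{15}{2} + \frac{G}{2}\right) = \frac{31}{2} - \frac{G}{2}$)
$\frac{1}{N{\left(C{\left(5 \right)} \right)} + z{\left(5,4 \right)}} = \frac{1}{\left(\frac{31}{2} - \frac{5 - \sqrt{6 + 5}}{2}\right) + 15} = \frac{1}{\left(\frac{31}{2} - \frac{5 - \sqrt{11}}{2}\right) + 15} = \frac{1}{\left(\frac{31}{2} - \left(\frac{5}{2} - \frac{\sqrt{11}}{2}\right)\right) + 15} = \frac{1}{\left(13 + \frac{\sqrt{11}}{2}\right) + 15} = \frac{1}{28 + \frac{\sqrt{11}}{2}}$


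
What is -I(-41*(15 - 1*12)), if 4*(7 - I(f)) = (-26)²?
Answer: 162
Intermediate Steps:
I(f) = -162 (I(f) = 7 - ¼*(-26)² = 7 - ¼*676 = 7 - 169 = -162)
-I(-41*(15 - 1*12)) = -1*(-162) = 162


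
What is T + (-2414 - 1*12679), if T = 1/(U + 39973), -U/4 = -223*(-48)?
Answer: -42909400/2843 ≈ -15093.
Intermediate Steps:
U = -42816 (U = -(-892)*(-48) = -4*10704 = -42816)
T = -1/2843 (T = 1/(-42816 + 39973) = 1/(-2843) = -1/2843 ≈ -0.00035174)
T + (-2414 - 1*12679) = -1/2843 + (-2414 - 1*12679) = -1/2843 + (-2414 - 12679) = -1/2843 - 15093 = -42909400/2843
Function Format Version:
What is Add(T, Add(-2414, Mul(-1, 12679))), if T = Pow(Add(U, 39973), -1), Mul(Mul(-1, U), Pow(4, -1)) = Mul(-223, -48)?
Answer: Rational(-42909400, 2843) ≈ -15093.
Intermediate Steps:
U = -42816 (U = Mul(-4, Mul(-223, -48)) = Mul(-4, 10704) = -42816)
T = Rational(-1, 2843) (T = Pow(Add(-42816, 39973), -1) = Pow(-2843, -1) = Rational(-1, 2843) ≈ -0.00035174)
Add(T, Add(-2414, Mul(-1, 12679))) = Add(Rational(-1, 2843), Add(-2414, Mul(-1, 12679))) = Add(Rational(-1, 2843), Add(-2414, -12679)) = Add(Rational(-1, 2843), -15093) = Rational(-42909400, 2843)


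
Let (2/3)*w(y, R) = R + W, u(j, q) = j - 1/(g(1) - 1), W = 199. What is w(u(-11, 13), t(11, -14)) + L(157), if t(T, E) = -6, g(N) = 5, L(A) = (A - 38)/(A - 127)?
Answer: 4402/15 ≈ 293.47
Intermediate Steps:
L(A) = (-38 + A)/(-127 + A)
u(j, q) = -¼ + j (u(j, q) = j - 1/(5 - 1) = j - 1/4 = j - 1*¼ = j - ¼ = -¼ + j)
w(y, R) = 597/2 + 3*R/2 (w(y, R) = 3*(R + 199)/2 = 3*(199 + R)/2 = 597/2 + 3*R/2)
w(u(-11, 13), t(11, -14)) + L(157) = (597/2 + (3/2)*(-6)) + (-38 + 157)/(-127 + 157) = (597/2 - 9) + 119/30 = 579/2 + (1/30)*119 = 579/2 + 119/30 = 4402/15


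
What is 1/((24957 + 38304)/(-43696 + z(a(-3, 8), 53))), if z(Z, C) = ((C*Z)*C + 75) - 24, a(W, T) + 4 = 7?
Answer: -35218/63261 ≈ -0.55671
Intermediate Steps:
a(W, T) = 3 (a(W, T) = -4 + 7 = 3)
z(Z, C) = 51 + Z*C**2 (z(Z, C) = (Z*C**2 + 75) - 24 = (75 + Z*C**2) - 24 = 51 + Z*C**2)
1/((24957 + 38304)/(-43696 + z(a(-3, 8), 53))) = 1/((24957 + 38304)/(-43696 + (51 + 3*53**2))) = 1/(63261/(-43696 + (51 + 3*2809))) = 1/(63261/(-43696 + (51 + 8427))) = 1/(63261/(-43696 + 8478)) = 1/(63261/(-35218)) = 1/(63261*(-1/35218)) = 1/(-63261/35218) = -35218/63261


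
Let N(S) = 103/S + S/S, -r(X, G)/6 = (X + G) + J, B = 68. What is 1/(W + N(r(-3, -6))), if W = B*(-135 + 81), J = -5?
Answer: -84/308261 ≈ -0.00027250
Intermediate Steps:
W = -3672 (W = 68*(-135 + 81) = 68*(-54) = -3672)
r(X, G) = 30 - 6*G - 6*X (r(X, G) = -6*((X + G) - 5) = -6*((G + X) - 5) = -6*(-5 + G + X) = 30 - 6*G - 6*X)
N(S) = 1 + 103/S (N(S) = 103/S + 1 = 1 + 103/S)
1/(W + N(r(-3, -6))) = 1/(-3672 + (103 + (30 - 6*(-6) - 6*(-3)))/(30 - 6*(-6) - 6*(-3))) = 1/(-3672 + (103 + (30 + 36 + 18))/(30 + 36 + 18)) = 1/(-3672 + (103 + 84)/84) = 1/(-3672 + (1/84)*187) = 1/(-3672 + 187/84) = 1/(-308261/84) = -84/308261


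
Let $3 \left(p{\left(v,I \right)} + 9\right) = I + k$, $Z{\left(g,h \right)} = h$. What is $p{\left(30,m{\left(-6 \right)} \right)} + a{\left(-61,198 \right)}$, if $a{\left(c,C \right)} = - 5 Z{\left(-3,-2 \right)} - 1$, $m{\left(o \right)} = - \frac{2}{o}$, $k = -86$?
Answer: $- \frac{257}{9} \approx -28.556$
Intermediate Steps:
$a{\left(c,C \right)} = 9$ ($a{\left(c,C \right)} = \left(-5\right) \left(-2\right) - 1 = 10 - 1 = 9$)
$p{\left(v,I \right)} = - \frac{113}{3} + \frac{I}{3}$ ($p{\left(v,I \right)} = -9 + \frac{I - 86}{3} = -9 + \frac{-86 + I}{3} = -9 + \left(- \frac{86}{3} + \frac{I}{3}\right) = - \frac{113}{3} + \frac{I}{3}$)
$p{\left(30,m{\left(-6 \right)} \right)} + a{\left(-61,198 \right)} = \left(- \frac{113}{3} + \frac{\left(-2\right) \frac{1}{-6}}{3}\right) + 9 = \left(- \frac{113}{3} + \frac{\left(-2\right) \left(- \frac{1}{6}\right)}{3}\right) + 9 = \left(- \frac{113}{3} + \frac{1}{3} \cdot \frac{1}{3}\right) + 9 = \left(- \frac{113}{3} + \frac{1}{9}\right) + 9 = - \frac{338}{9} + 9 = - \frac{257}{9}$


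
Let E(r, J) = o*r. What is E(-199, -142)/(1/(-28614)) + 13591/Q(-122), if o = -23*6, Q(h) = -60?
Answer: -47147873671/60 ≈ -7.8580e+8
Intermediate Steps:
o = -138
E(r, J) = -138*r
E(-199, -142)/(1/(-28614)) + 13591/Q(-122) = (-138*(-199))/(1/(-28614)) + 13591/(-60) = 27462/(-1/28614) + 13591*(-1/60) = 27462*(-28614) - 13591/60 = -785797668 - 13591/60 = -47147873671/60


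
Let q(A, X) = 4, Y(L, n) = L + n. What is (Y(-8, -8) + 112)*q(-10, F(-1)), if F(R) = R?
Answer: 384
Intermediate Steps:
(Y(-8, -8) + 112)*q(-10, F(-1)) = ((-8 - 8) + 112)*4 = (-16 + 112)*4 = 96*4 = 384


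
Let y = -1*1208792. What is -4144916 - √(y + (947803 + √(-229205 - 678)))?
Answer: -4144916 - √(-260989 + I*√229883) ≈ -4.1449e+6 - 510.87*I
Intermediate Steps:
y = -1208792
-4144916 - √(y + (947803 + √(-229205 - 678))) = -4144916 - √(-1208792 + (947803 + √(-229205 - 678))) = -4144916 - √(-1208792 + (947803 + √(-229883))) = -4144916 - √(-1208792 + (947803 + I*√229883)) = -4144916 - √(-260989 + I*√229883)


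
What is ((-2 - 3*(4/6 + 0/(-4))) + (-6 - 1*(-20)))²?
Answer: 100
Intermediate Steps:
((-2 - 3*(4/6 + 0/(-4))) + (-6 - 1*(-20)))² = ((-2 - 3*(4*(⅙) + 0*(-¼))) + (-6 + 20))² = ((-2 - 3*(⅔ + 0)) + 14)² = ((-2 - 3*⅔) + 14)² = ((-2 - 2) + 14)² = (-4 + 14)² = 10² = 100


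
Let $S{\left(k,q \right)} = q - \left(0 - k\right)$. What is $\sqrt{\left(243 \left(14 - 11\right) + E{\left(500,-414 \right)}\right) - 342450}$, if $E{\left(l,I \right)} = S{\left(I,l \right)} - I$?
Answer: $i \sqrt{341221} \approx 584.14 i$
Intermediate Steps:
$S{\left(k,q \right)} = k + q$ ($S{\left(k,q \right)} = q - - k = q + k = k + q$)
$E{\left(l,I \right)} = l$ ($E{\left(l,I \right)} = \left(I + l\right) - I = l$)
$\sqrt{\left(243 \left(14 - 11\right) + E{\left(500,-414 \right)}\right) - 342450} = \sqrt{\left(243 \left(14 - 11\right) + 500\right) - 342450} = \sqrt{\left(243 \cdot 3 + 500\right) - 342450} = \sqrt{\left(729 + 500\right) - 342450} = \sqrt{1229 - 342450} = \sqrt{-341221} = i \sqrt{341221}$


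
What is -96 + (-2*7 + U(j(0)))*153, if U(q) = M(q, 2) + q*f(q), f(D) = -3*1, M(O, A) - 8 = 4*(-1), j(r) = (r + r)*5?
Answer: -1626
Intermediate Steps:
j(r) = 10*r (j(r) = (2*r)*5 = 10*r)
M(O, A) = 4 (M(O, A) = 8 + 4*(-1) = 8 - 4 = 4)
f(D) = -3
U(q) = 4 - 3*q (U(q) = 4 + q*(-3) = 4 - 3*q)
-96 + (-2*7 + U(j(0)))*153 = -96 + (-2*7 + (4 - 30*0))*153 = -96 + (-14 + (4 - 3*0))*153 = -96 + (-14 + (4 + 0))*153 = -96 + (-14 + 4)*153 = -96 - 10*153 = -96 - 1530 = -1626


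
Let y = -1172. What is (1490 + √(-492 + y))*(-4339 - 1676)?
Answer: -8962350 - 48120*I*√26 ≈ -8.9624e+6 - 2.4536e+5*I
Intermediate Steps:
(1490 + √(-492 + y))*(-4339 - 1676) = (1490 + √(-492 - 1172))*(-4339 - 1676) = (1490 + √(-1664))*(-6015) = (1490 + 8*I*√26)*(-6015) = -8962350 - 48120*I*√26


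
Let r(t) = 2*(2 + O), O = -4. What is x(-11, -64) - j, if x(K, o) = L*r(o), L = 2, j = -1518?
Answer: 1510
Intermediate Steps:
r(t) = -4 (r(t) = 2*(2 - 4) = 2*(-2) = -4)
x(K, o) = -8 (x(K, o) = 2*(-4) = -8)
x(-11, -64) - j = -8 - 1*(-1518) = -8 + 1518 = 1510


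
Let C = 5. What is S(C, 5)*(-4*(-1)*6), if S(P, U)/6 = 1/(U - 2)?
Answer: 48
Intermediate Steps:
S(P, U) = 6/(-2 + U) (S(P, U) = 6/(U - 2) = 6/(-2 + U))
S(C, 5)*(-4*(-1)*6) = (6/(-2 + 5))*(-4*(-1)*6) = (6/3)*(4*6) = (6*(⅓))*24 = 2*24 = 48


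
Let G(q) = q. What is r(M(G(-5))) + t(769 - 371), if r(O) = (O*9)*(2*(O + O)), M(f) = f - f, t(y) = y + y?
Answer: 796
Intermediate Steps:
t(y) = 2*y
M(f) = 0
r(O) = 36*O² (r(O) = (9*O)*(2*(2*O)) = (9*O)*(4*O) = 36*O²)
r(M(G(-5))) + t(769 - 371) = 36*0² + 2*(769 - 371) = 36*0 + 2*398 = 0 + 796 = 796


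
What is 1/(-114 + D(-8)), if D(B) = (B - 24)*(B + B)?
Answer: 1/398 ≈ 0.0025126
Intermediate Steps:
D(B) = 2*B*(-24 + B) (D(B) = (-24 + B)*(2*B) = 2*B*(-24 + B))
1/(-114 + D(-8)) = 1/(-114 + 2*(-8)*(-24 - 8)) = 1/(-114 + 2*(-8)*(-32)) = 1/(-114 + 512) = 1/398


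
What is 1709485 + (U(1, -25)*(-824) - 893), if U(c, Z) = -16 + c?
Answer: 1720952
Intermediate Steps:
1709485 + (U(1, -25)*(-824) - 893) = 1709485 + ((-16 + 1)*(-824) - 893) = 1709485 + (-15*(-824) - 893) = 1709485 + (12360 - 893) = 1709485 + 11467 = 1720952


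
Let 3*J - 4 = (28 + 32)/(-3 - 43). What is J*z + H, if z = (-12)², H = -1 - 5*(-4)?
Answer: 3413/23 ≈ 148.39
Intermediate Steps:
H = 19 (H = -1 + 20 = 19)
J = 62/69 (J = 4/3 + ((28 + 32)/(-3 - 43))/3 = 4/3 + (60/(-46))/3 = 4/3 + (60*(-1/46))/3 = 4/3 + (⅓)*(-30/23) = 4/3 - 10/23 = 62/69 ≈ 0.89855)
z = 144
J*z + H = (62/69)*144 + 19 = 2976/23 + 19 = 3413/23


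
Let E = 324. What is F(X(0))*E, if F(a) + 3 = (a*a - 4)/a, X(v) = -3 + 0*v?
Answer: -1512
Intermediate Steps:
X(v) = -3 (X(v) = -3 + 0 = -3)
F(a) = -3 + (-4 + a**2)/a (F(a) = -3 + (a*a - 4)/a = -3 + (a**2 - 4)/a = -3 + (-4 + a**2)/a)
F(X(0))*E = (-3 - 3 - 4/(-3))*324 = (-3 - 3 - 4*(-1/3))*324 = (-3 - 3 + 4/3)*324 = -14/3*324 = -1512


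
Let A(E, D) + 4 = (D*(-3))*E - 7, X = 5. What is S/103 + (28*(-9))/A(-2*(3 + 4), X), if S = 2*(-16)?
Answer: -32324/20497 ≈ -1.5770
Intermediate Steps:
A(E, D) = -11 - 3*D*E (A(E, D) = -4 + ((D*(-3))*E - 7) = -4 + ((-3*D)*E - 7) = -4 + (-3*D*E - 7) = -4 + (-7 - 3*D*E) = -11 - 3*D*E)
S = -32
S/103 + (28*(-9))/A(-2*(3 + 4), X) = -32/103 + (28*(-9))/(-11 - 3*5*(-2*(3 + 4))) = -32*1/103 - 252/(-11 - 3*5*(-2*7)) = -32/103 - 252/(-11 - 3*5*(-14)) = -32/103 - 252/(-11 + 210) = -32/103 - 252/199 = -32324/20497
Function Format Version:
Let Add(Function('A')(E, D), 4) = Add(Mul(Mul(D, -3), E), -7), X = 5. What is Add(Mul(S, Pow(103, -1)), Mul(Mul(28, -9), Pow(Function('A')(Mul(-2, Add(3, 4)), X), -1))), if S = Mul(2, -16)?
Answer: Rational(-32324, 20497) ≈ -1.5770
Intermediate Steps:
Function('A')(E, D) = Add(-11, Mul(-3, D, E)) (Function('A')(E, D) = Add(-4, Add(Mul(Mul(D, -3), E), -7)) = Add(-4, Add(Mul(Mul(-3, D), E), -7)) = Add(-4, Add(Mul(-3, D, E), -7)) = Add(-4, Add(-7, Mul(-3, D, E))) = Add(-11, Mul(-3, D, E)))
S = -32
Add(Mul(S, Pow(103, -1)), Mul(Mul(28, -9), Pow(Function('A')(Mul(-2, Add(3, 4)), X), -1))) = Add(Mul(-32, Pow(103, -1)), Mul(Mul(28, -9), Pow(Add(-11, Mul(-3, 5, Mul(-2, Add(3, 4)))), -1))) = Add(Mul(-32, Rational(1, 103)), Mul(-252, Pow(Add(-11, Mul(-3, 5, Mul(-2, 7))), -1))) = Add(Rational(-32, 103), Mul(-252, Pow(Add(-11, Mul(-3, 5, -14)), -1))) = Add(Rational(-32, 103), Mul(-252, Pow(Add(-11, 210), -1))) = Add(Rational(-32, 103), Mul(-252, Pow(199, -1))) = Add(Rational(-32, 103), Mul(-252, Rational(1, 199))) = Add(Rational(-32, 103), Rational(-252, 199)) = Rational(-32324, 20497)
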